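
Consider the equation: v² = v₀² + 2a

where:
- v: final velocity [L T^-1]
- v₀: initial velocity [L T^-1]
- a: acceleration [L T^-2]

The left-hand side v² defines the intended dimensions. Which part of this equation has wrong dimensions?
The term 2a

Checking each RHS term against the LHS:
- v₀²: [L^2 T^-2] — matches v² [L^2 T^-2] ✓
- 2a: [L T^-2] — does NOT match v² [L^2 T^-2] ✗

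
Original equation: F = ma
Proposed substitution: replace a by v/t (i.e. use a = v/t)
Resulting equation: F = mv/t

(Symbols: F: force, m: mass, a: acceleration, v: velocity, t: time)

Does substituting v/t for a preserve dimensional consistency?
Yes

[a] = [L T^-2] and [v/t] = [L T^-2]. These match, so the substitution replaces a quantity by one of the same dimensions and the result F = mv/t has LHS [L M T^-2] vs RHS [L M T^-2] — still consistent.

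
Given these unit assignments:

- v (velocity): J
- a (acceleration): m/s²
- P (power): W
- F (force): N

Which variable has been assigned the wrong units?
v

The variable v (velocity) should have units m/s, not J.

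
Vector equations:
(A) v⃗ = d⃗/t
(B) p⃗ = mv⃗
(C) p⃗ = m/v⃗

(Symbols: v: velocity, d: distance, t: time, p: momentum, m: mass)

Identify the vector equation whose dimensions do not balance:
(C) p⃗ = m/v⃗

(A) v⃗ = d⃗/t: LHS [L T^-1], RHS [L T^-1] ✓ — displacement (vector) divided by time (scalar)
(B) p⃗ = mv⃗: LHS [L M T^-1], RHS [L M T^-1] ✓ — mass (scalar) times velocity (vector)
(C) p⃗ = m/v⃗: LHS [L M T^-1], RHS [L^-1 M T] ✗ — momentum is mass times velocity; should be mv⃗ (and division by a vector is undefined)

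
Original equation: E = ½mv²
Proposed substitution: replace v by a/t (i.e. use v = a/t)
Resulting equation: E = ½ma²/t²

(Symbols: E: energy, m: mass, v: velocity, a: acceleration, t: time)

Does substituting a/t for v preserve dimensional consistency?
No

[v] = [L T^-1] and [a/t] = [L T^-3]. These differ, so the substitution replaces a quantity by one of different dimensions and the result E = ½ma²/t² has LHS [L^2 M T^-2] vs RHS [L^2 M T^-6] — inconsistent.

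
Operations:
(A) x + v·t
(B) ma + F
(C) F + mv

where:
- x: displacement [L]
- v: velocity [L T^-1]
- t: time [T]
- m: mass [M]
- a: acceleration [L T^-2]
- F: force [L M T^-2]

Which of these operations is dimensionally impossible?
(C) F + mv

(A) x + v·t: x [L] and v·t [L] — same dimensions ✓
(B) ma + F: ma [L M T^-2] and F [L M T^-2] — same dimensions ✓
(C) F + mv: F [L M T^-2] and mv [L M T^-1] — different dimensions cannot be added/subtracted ✗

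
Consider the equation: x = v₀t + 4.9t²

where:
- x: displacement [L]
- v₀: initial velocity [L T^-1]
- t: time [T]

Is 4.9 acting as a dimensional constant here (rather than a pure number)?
Yes

x has dimensions [L], while t² alone has dimensions [T^2]. For the equation to balance, the factor 4.9 must carry dimensions [L T^-2] — it is a dimensional constant (a numerical value of a physical quantity with its units suppressed), not a pure number.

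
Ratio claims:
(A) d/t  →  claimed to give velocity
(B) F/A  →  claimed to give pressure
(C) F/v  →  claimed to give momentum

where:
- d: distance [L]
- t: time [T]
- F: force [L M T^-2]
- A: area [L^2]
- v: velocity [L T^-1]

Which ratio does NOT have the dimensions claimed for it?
(C) F/v does not give momentum

(A) d/t: [L T^-1] = velocity [L T^-1] ✓
(B) F/A: [L^-1 M T^-2] = pressure [L^-1 M T^-2] ✓
(C) F/v: [M T^-1] ≠ momentum [L M T^-1] ✗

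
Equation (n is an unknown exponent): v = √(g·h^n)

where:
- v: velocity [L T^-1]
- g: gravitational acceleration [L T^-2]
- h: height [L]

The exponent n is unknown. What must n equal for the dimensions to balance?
n = 1

v has dimensions [L T^-1]; h has dimensions [L].
With n = 1: √(g·h^1) has dimensions [L T^-1], matching the LHS ✓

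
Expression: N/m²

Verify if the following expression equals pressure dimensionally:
Yes

The expression N/m² has dimensions [L^-1 M T^-2], which is exactly pressure [L^-1 M T^-2].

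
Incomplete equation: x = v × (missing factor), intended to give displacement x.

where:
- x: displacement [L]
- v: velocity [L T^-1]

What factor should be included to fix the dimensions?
t (time), dimensions [T]

x has dimensions [L] and v has dimensions [L T^-1].
The missing factor must have dimensions [L] / [L T^-1] = [T], i.e. time (t).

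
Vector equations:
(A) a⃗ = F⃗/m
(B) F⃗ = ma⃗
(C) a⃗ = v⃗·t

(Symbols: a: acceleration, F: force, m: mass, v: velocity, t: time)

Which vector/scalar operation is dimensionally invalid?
(C) a⃗ = v⃗·t

(A) a⃗ = F⃗/m: LHS [L T^-2], RHS [L T^-2] ✓ — force (vector) divided by mass (scalar)
(B) F⃗ = ma⃗: LHS [L M T^-2], RHS [L M T^-2] ✓ — Force and acceleration are vectors, mass is a scalar
(C) a⃗ = v⃗·t: LHS [L T^-2], RHS [L] ✗ — acceleration is velocity per time; should be v⃗/t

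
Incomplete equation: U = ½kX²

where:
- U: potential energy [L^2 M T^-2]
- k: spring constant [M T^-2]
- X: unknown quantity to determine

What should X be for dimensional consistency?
X = x (displacement), dimensions [L]

U has dimensions [L^2 M T^-2]; the rest of the RHS (½k) has dimensions [M T^-2].
So X² must have dimensions [L^2], i.e. X has dimensions [L] — X = x (displacement).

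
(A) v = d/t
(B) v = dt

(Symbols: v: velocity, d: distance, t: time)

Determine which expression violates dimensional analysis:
(B)

(A) v = d/t: LHS [L T^-1], RHS [L T^-1] ✓
(B) v = dt: LHS [L T^-1], RHS [L T] ✗

Expression (B) v = dt is dimensionally incorrect.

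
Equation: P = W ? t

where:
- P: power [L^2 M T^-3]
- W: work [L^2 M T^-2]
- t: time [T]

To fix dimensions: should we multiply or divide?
division (÷): P = W ÷ t

P [L^2 M T^-3]; W [L^2 M T^-2]; t [T].
W × t → [L^2 M T^-1] ✗
W ÷ t → [L^2 M T^-3] ✓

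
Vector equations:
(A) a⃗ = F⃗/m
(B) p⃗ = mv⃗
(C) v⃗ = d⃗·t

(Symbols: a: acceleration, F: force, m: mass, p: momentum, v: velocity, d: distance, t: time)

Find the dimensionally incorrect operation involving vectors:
(C) v⃗ = d⃗·t

(A) a⃗ = F⃗/m: LHS [L T^-2], RHS [L T^-2] ✓ — force (vector) divided by mass (scalar)
(B) p⃗ = mv⃗: LHS [L M T^-1], RHS [L M T^-1] ✓ — mass (scalar) times velocity (vector)
(C) v⃗ = d⃗·t: LHS [L T^-1], RHS [L T] ✗ — velocity is displacement per time; should be d⃗/t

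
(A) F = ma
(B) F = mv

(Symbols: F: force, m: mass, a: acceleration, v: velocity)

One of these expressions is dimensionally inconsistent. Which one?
(B)

(A) F = ma: LHS [L M T^-2], RHS [L M T^-2] ✓
(B) F = mv: LHS [L M T^-2], RHS [L M T^-1] ✗

Expression (B) F = mv is dimensionally incorrect.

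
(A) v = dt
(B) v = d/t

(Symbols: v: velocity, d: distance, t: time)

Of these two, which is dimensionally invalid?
(A)

(A) v = dt: LHS [L T^-1], RHS [L T] ✗
(B) v = d/t: LHS [L T^-1], RHS [L T^-1] ✓

Expression (A) v = dt is dimensionally incorrect.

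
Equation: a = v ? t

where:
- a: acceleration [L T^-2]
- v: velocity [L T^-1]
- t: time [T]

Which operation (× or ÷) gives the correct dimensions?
division (÷): a = v ÷ t

a [L T^-2]; v [L T^-1]; t [T].
v × t → [L] ✗
v ÷ t → [L T^-2] ✓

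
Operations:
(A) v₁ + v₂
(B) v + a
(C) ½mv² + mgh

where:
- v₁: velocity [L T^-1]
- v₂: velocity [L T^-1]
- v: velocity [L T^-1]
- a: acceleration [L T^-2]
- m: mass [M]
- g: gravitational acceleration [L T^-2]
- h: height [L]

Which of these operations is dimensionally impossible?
(B) v + a

(A) v₁ + v₂: v₁ [L T^-1] and v₂ [L T^-1] — same dimensions ✓
(B) v + a: v [L T^-1] and a [L T^-2] — different dimensions cannot be added/subtracted ✗
(C) ½mv² + mgh: ½mv² [L^2 M T^-2] and mgh [L^2 M T^-2] — same dimensions ✓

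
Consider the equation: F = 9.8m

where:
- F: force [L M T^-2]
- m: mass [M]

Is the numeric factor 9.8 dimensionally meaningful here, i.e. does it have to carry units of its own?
Yes

F has dimensions [L M T^-2], while m alone has dimensions [M]. For the equation to balance, the factor 9.8 must carry dimensions [L T^-2] — it is a dimensional constant (a numerical value of a physical quantity with its units suppressed), not a pure number.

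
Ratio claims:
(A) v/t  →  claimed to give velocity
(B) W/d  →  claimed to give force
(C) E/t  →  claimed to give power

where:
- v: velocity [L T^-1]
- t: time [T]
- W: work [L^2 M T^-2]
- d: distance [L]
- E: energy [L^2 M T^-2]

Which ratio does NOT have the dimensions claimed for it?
(A) v/t does not give velocity

(A) v/t: [L T^-2] ≠ velocity [L T^-1] ✗
(B) W/d: [L M T^-2] = force [L M T^-2] ✓
(C) E/t: [L^2 M T^-3] = power [L^2 M T^-3] ✓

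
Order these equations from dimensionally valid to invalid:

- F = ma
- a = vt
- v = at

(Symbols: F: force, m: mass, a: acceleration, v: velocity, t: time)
Dimensionally correct: F = ma, v = at
Dimensionally incorrect: a = vt
Ordered (correct first, then incorrect): F = ma, v = at, a = vt

- F = ma: LHS [L M T^-2], RHS [L M T^-2] → correct ✓
- a = vt: LHS [L T^-2], RHS [L] → incorrect ✗
- v = at: LHS [L T^-1], RHS [L T^-1] → correct ✓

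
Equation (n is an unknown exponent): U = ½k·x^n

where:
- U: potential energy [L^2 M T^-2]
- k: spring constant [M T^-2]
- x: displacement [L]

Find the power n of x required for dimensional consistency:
n = 2

U has dimensions [L^2 M T^-2]; x has dimensions [L].
The rest of the RHS has dimensions [M T^-2], so x^n must supply [L^2].
With n = 2: ½k·x^2 has dimensions [L^2 M T^-2], matching the LHS ✓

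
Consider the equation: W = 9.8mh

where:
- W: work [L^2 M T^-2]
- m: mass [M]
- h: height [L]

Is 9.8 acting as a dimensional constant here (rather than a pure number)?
Yes

W has dimensions [L^2 M T^-2], while mh alone has dimensions [L M]. For the equation to balance, the factor 9.8 must carry dimensions [L T^-2] — it is a dimensional constant (a numerical value of a physical quantity with its units suppressed), not a pure number.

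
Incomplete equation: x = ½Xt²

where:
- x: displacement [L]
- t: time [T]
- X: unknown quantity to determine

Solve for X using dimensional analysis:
X = a (acceleration), dimensions [L T^-2]

x has dimensions [L]; the rest of the RHS (½ t²) has dimensions [T^2].
So X must have dimensions [L T^-2] — X = a (acceleration).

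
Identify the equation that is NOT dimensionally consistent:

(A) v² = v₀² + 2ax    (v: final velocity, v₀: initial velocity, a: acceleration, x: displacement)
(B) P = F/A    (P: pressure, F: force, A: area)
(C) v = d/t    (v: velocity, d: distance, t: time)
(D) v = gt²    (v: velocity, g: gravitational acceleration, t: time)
(D) v = gt²

The equation (D) v = gt² is dimensionally incorrect.

LHS (v): [L T^-1]
RHS (gt²): [L] ✗

The dimensions do not match. The other three equations balance.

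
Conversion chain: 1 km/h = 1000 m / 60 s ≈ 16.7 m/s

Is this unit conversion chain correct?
The chain is incorrect (it contains an error).

Incorrect: 1 h = 3600 s, not 60 s (1 km/h ≈ 0.278 m/s)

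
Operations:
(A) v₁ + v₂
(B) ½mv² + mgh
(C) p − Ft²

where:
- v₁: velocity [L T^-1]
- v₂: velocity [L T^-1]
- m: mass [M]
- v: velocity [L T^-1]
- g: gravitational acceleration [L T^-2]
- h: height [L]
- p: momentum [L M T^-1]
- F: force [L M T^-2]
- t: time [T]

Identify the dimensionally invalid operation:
(C) p − Ft²

(A) v₁ + v₂: v₁ [L T^-1] and v₂ [L T^-1] — same dimensions ✓
(B) ½mv² + mgh: ½mv² [L^2 M T^-2] and mgh [L^2 M T^-2] — same dimensions ✓
(C) p − Ft²: p [L M T^-1] and Ft² [L M] — different dimensions cannot be added/subtracted ✗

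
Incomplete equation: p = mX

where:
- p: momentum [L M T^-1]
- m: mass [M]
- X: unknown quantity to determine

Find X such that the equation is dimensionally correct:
X = v (velocity), dimensions [L T^-1]

p has dimensions [L M T^-1]; the rest of the RHS (m) has dimensions [M].
So X must have dimensions [L T^-1] — X = v (velocity).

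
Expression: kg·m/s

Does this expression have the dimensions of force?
No

The expression kg·m/s has dimensions [L M T^-1], but force has dimensions [L M T^-2].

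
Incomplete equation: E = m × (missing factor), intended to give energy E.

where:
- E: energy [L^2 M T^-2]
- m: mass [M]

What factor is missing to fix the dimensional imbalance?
v² (velocity squared), dimensions [L^2 T^-2]

E has dimensions [L^2 M T^-2] and m has dimensions [M].
The missing factor must have dimensions [L^2 M T^-2] / [M] = [L^2 T^-2], i.e. velocity squared (v²).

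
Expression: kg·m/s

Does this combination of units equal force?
No

The expression kg·m/s has dimensions [L M T^-1], but force has dimensions [L M T^-2].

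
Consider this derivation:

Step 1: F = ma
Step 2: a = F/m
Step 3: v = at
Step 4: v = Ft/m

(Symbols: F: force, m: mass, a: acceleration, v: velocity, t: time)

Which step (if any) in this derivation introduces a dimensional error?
No step introduces an error — all steps are dimensionally consistent.

Step 1: F = ma → LHS [L M T^-2], RHS [L M T^-2] ✓
Step 2: a = F/m → LHS [L T^-2], RHS [L T^-2] ✓
Step 3: v = at → LHS [L T^-1], RHS [L T^-1] ✓
Step 4: v = Ft/m → LHS [L T^-1], RHS [L T^-1] ✓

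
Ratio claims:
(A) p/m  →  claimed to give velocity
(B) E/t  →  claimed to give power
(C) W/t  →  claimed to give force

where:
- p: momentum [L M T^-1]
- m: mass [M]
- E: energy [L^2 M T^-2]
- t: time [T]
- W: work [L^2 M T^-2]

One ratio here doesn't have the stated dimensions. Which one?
(C) W/t does not give force

(A) p/m: [L T^-1] = velocity [L T^-1] ✓
(B) E/t: [L^2 M T^-3] = power [L^2 M T^-3] ✓
(C) W/t: [L^2 M T^-3] ≠ force [L M T^-2] ✗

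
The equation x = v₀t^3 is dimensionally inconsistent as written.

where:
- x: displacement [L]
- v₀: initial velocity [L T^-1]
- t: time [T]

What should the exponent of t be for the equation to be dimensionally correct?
The exponent of t should be 1: x = v₀t

The LHS x has dimensions [L]; t has dimensions [T].
As written, the RHS v₀t^3 (exponent 3 on t) has dimensions [L T^2], which does not match.
With exponent 1, the RHS v₀t has dimensions [L], matching the LHS.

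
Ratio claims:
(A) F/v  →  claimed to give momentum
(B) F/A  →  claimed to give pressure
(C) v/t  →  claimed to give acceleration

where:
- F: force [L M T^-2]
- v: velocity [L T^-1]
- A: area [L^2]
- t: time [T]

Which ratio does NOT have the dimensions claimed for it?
(A) F/v does not give momentum

(A) F/v: [M T^-1] ≠ momentum [L M T^-1] ✗
(B) F/A: [L^-1 M T^-2] = pressure [L^-1 M T^-2] ✓
(C) v/t: [L T^-2] = acceleration [L T^-2] ✓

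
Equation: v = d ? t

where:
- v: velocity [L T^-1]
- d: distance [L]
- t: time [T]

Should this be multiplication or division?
division (÷): v = d ÷ t

v [L T^-1]; d [L]; t [T].
d × t → [L T] ✗
d ÷ t → [L T^-1] ✓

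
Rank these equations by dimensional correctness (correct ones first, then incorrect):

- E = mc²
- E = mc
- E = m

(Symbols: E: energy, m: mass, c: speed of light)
Dimensionally correct: E = mc²
Dimensionally incorrect: E = mc, E = m
Ordered (correct first, then incorrect): E = mc², E = mc, E = m

- E = mc²: LHS [L^2 M T^-2], RHS [L^2 M T^-2] → correct ✓
- E = mc: LHS [L^2 M T^-2], RHS [L M T^-1] → incorrect ✗
- E = m: LHS [L^2 M T^-2], RHS [M] → incorrect ✗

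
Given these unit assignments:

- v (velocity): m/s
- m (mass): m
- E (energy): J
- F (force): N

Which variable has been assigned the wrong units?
m

The variable m (mass) should have units kg, not m.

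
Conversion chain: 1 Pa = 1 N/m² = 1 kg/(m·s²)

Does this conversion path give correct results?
The chain is correct (no errors).

Correct: Pascal is Newton per square meter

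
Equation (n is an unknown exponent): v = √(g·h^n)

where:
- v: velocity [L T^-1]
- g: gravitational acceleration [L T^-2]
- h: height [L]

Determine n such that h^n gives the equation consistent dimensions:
n = 1

v has dimensions [L T^-1]; h has dimensions [L].
With n = 1: √(g·h^1) has dimensions [L T^-1], matching the LHS ✓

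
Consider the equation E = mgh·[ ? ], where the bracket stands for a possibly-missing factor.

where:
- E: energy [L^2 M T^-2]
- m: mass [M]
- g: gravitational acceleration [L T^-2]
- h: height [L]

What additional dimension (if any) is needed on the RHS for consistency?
Nothing is missing — the bracketed factor must be dimensionless.

E has dimensions [L^2 M T^-2] and mgh already has dimensions [L^2 M T^-2], so E = mgh is dimensionally complete.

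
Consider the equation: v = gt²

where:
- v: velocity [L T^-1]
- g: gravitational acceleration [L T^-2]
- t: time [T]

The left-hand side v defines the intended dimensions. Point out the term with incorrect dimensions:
The right-hand side term gt²

v has dimensions [L T^-1], but gt² has dimensions [L], so the term gt² is dimensionally wrong for v.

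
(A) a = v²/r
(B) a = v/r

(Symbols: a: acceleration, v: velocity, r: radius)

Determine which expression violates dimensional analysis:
(B)

(A) a = v²/r: LHS [L T^-2], RHS [L T^-2] ✓
(B) a = v/r: LHS [L T^-2], RHS [T^-1] ✗

Expression (B) a = v/r is dimensionally incorrect.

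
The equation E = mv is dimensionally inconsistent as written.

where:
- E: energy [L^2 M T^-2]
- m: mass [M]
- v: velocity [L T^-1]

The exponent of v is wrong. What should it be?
The exponent of v should be 2: E = mv^2

The LHS E has dimensions [L^2 M T^-2]; v has dimensions [L T^-1].
As written, the RHS mv (exponent 1 on v) has dimensions [L M T^-1], which does not match.
With exponent 2, the RHS mv^2 has dimensions [L^2 M T^-2], matching the LHS.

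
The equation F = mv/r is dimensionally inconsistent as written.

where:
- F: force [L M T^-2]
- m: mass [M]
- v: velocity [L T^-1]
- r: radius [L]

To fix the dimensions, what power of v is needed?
The exponent of v should be 2: F = mv^2/r

The LHS F has dimensions [L M T^-2]; v has dimensions [L T^-1].
As written, the RHS mv/r (exponent 1 on v) has dimensions [M T^-1], which does not match.
With exponent 2, the RHS mv^2/r has dimensions [L M T^-2], matching the LHS.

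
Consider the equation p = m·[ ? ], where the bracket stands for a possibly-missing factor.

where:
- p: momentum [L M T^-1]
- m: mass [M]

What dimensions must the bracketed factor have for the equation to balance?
[L T^-1] — velocity (e.g. v)

p has dimensions [L M T^-1]; m has dimensions [M].
The bracketed factor must supply [L M T^-1] / [M] = [L T^-1].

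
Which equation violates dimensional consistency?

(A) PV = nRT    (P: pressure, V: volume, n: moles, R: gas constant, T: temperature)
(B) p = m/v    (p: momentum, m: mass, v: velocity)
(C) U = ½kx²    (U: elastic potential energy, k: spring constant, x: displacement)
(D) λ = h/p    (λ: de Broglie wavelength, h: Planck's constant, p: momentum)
(B) p = m/v

The equation (B) p = m/v is dimensionally incorrect.

LHS (p): [L M T^-1]
RHS (m/v): [L^-1 M T] ✗

The dimensions do not match. The other three equations balance.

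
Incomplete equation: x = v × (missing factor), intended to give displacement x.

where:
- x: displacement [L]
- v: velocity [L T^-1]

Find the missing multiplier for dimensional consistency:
t (time), dimensions [T]

x has dimensions [L] and v has dimensions [L T^-1].
The missing factor must have dimensions [L] / [L T^-1] = [T], i.e. time (t).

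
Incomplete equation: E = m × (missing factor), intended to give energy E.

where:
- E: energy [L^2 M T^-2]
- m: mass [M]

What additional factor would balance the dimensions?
v² (velocity squared), dimensions [L^2 T^-2]

E has dimensions [L^2 M T^-2] and m has dimensions [M].
The missing factor must have dimensions [L^2 M T^-2] / [M] = [L^2 T^-2], i.e. velocity squared (v²).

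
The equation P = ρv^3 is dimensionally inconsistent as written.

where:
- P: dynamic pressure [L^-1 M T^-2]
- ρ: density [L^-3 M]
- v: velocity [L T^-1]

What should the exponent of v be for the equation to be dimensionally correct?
The exponent of v should be 2: P = ρv^2

The LHS P has dimensions [L^-1 M T^-2]; v has dimensions [L T^-1].
As written, the RHS ρv^3 (exponent 3 on v) has dimensions [M T^-3], which does not match.
With exponent 2, the RHS ρv^2 has dimensions [L^-1 M T^-2], matching the LHS.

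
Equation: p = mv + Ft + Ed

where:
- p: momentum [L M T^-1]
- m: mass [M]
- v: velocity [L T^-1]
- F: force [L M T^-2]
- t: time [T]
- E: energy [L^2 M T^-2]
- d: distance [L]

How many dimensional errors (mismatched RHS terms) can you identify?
1

LHS p: [L M T^-1]
- mv: [L M T^-1] ✓
- Ft: [L M T^-1] ✓
- Ed: [L^3 M T^-2] ✗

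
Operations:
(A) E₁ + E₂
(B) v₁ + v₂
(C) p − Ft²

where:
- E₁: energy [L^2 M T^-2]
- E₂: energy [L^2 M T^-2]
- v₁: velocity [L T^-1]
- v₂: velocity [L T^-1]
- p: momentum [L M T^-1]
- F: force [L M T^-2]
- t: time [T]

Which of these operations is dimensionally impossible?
(C) p − Ft²

(A) E₁ + E₂: E₁ [L^2 M T^-2] and E₂ [L^2 M T^-2] — same dimensions ✓
(B) v₁ + v₂: v₁ [L T^-1] and v₂ [L T^-1] — same dimensions ✓
(C) p − Ft²: p [L M T^-1] and Ft² [L M] — different dimensions cannot be added/subtracted ✗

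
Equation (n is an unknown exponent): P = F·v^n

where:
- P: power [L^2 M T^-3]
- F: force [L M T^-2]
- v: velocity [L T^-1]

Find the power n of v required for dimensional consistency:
n = 1

P has dimensions [L^2 M T^-3]; v has dimensions [L T^-1].
The rest of the RHS has dimensions [L M T^-2], so v^n must supply [L T^-1].
With n = 1: F·v^1 has dimensions [L^2 M T^-3], matching the LHS ✓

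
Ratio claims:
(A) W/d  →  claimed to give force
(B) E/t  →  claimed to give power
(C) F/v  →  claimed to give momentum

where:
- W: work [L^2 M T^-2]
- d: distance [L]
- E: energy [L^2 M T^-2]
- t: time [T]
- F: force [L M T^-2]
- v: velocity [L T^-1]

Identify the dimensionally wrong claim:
(C) F/v does not give momentum

(A) W/d: [L M T^-2] = force [L M T^-2] ✓
(B) E/t: [L^2 M T^-3] = power [L^2 M T^-3] ✓
(C) F/v: [M T^-1] ≠ momentum [L M T^-1] ✗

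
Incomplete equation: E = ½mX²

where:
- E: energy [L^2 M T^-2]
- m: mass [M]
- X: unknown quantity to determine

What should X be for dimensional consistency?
X = v (velocity), dimensions [L T^-1]

E has dimensions [L^2 M T^-2]; the rest of the RHS (½m) has dimensions [M].
So X² must have dimensions [L^2 T^-2], i.e. X has dimensions [L T^-1] — X = v (velocity).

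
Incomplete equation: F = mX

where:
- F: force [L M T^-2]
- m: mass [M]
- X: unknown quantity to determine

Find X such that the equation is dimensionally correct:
X = a (acceleration), dimensions [L T^-2]

F has dimensions [L M T^-2]; the rest of the RHS (m) has dimensions [M].
So X must have dimensions [L T^-2] — X = a (acceleration).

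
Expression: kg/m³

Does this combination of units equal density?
Yes

The expression kg/m³ has dimensions [L^-3 M], which is exactly density [L^-3 M].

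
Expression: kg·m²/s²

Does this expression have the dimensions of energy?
Yes

The expression kg·m²/s² has dimensions [L^2 M T^-2], which is exactly energy [L^2 M T^-2].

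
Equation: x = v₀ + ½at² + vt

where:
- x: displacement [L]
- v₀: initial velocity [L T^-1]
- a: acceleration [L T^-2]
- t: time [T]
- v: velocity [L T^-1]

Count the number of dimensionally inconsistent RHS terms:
1

LHS x: [L]
- v₀: [L T^-1] ✗
- ½at²: [L] ✓
- vt: [L] ✓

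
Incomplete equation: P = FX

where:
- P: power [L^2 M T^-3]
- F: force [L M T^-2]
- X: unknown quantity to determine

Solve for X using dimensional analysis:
X = v (velocity), dimensions [L T^-1]

P has dimensions [L^2 M T^-3]; the rest of the RHS (F) has dimensions [L M T^-2].
So X must have dimensions [L T^-1] — X = v (velocity).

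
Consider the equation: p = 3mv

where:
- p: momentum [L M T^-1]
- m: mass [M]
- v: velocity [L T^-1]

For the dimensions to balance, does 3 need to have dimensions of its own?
No

p has dimensions [L M T^-1] and mv already has dimensions [L M T^-1], so the equation balances without 3 contributing any dimensions. 3 is a pure (dimensionless) number; changing or removing it would not affect dimensional consistency.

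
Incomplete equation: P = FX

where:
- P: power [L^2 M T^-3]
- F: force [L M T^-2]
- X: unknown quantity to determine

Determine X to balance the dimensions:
X = v (velocity), dimensions [L T^-1]

P has dimensions [L^2 M T^-3]; the rest of the RHS (F) has dimensions [L M T^-2].
So X must have dimensions [L T^-1] — X = v (velocity).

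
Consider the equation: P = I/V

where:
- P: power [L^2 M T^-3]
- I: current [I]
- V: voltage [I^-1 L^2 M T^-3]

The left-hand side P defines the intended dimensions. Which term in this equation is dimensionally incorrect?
The right-hand side term I/V

P has dimensions [L^2 M T^-3], but I/V has dimensions [I^2 L^-2 M^-1 T^3], so the term I/V is dimensionally wrong for P.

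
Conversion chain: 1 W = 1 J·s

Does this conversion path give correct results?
The chain is incorrect (it contains an error).

Incorrect: Watt is J/s, not J·s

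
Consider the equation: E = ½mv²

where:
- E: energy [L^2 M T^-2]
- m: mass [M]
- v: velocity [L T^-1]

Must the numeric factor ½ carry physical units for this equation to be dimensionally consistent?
No

E has dimensions [L^2 M T^-2] and mv² already has dimensions [L^2 M T^-2], so the equation balances without ½ contributing any dimensions. ½ is a pure (dimensionless) number; changing or removing it would not affect dimensional consistency.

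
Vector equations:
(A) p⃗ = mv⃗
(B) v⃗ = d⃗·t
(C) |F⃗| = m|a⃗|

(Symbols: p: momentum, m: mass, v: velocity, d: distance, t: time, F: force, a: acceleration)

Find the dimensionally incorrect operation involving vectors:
(B) v⃗ = d⃗·t

(A) p⃗ = mv⃗: LHS [L M T^-1], RHS [L M T^-1] ✓ — mass (scalar) times velocity (vector)
(B) v⃗ = d⃗·t: LHS [L T^-1], RHS [L T] ✗ — velocity is displacement per time; should be d⃗/t
(C) |F⃗| = m|a⃗|: LHS [L M T^-2], RHS [L M T^-2] ✓ — magnitudes of vectors are scalars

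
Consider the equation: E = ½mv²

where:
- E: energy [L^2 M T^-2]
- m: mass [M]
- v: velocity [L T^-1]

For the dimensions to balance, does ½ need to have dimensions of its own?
No

E has dimensions [L^2 M T^-2] and mv² already has dimensions [L^2 M T^-2], so the equation balances without ½ contributing any dimensions. ½ is a pure (dimensionless) number; changing or removing it would not affect dimensional consistency.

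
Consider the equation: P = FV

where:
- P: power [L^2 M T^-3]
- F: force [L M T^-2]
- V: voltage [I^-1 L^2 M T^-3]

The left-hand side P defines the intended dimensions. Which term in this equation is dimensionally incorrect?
The right-hand side term FV

P has dimensions [L^2 M T^-3], but FV has dimensions [I^-1 L^3 M^2 T^-5], so the term FV is dimensionally wrong for P.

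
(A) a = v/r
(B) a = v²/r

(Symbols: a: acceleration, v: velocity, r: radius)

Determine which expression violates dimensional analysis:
(A)

(A) a = v/r: LHS [L T^-2], RHS [T^-1] ✗
(B) a = v²/r: LHS [L T^-2], RHS [L T^-2] ✓

Expression (A) a = v/r is dimensionally incorrect.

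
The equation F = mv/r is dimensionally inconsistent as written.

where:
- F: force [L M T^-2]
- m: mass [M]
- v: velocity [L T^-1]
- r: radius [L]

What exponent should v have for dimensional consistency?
The exponent of v should be 2: F = mv^2/r

The LHS F has dimensions [L M T^-2]; v has dimensions [L T^-1].
As written, the RHS mv/r (exponent 1 on v) has dimensions [M T^-1], which does not match.
With exponent 2, the RHS mv^2/r has dimensions [L M T^-2], matching the LHS.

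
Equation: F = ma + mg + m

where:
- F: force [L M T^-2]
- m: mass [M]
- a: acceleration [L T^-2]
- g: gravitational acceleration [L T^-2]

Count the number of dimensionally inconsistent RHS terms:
1

LHS F: [L M T^-2]
- ma: [L M T^-2] ✓
- mg: [L M T^-2] ✓
- m: [M] ✗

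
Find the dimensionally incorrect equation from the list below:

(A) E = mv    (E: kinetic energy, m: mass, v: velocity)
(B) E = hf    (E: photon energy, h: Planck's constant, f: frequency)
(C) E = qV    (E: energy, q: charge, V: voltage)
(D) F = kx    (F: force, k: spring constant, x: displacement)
(A) E = mv

The equation (A) E = mv is dimensionally incorrect.

LHS (E): [L^2 M T^-2]
RHS (mv): [L M T^-1] ✗

The dimensions do not match. The other three equations balance.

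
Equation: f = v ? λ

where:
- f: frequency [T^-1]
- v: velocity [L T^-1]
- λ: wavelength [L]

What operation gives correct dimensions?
division (÷): f = v ÷ λ

f [T^-1]; v [L T^-1]; λ [L].
v × λ → [L^2 T^-1] ✗
v ÷ λ → [T^-1] ✓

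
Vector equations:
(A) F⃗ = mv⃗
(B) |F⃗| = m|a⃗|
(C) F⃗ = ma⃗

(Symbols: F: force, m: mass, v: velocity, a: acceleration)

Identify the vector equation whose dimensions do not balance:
(A) F⃗ = mv⃗

(A) F⃗ = mv⃗: LHS [L M T^-2], RHS [L M T^-1] ✗ — mass times velocity is momentum, not force; should be ma⃗
(B) |F⃗| = m|a⃗|: LHS [L M T^-2], RHS [L M T^-2] ✓ — magnitudes of vectors are scalars
(C) F⃗ = ma⃗: LHS [L M T^-2], RHS [L M T^-2] ✓ — Force and acceleration are vectors, mass is a scalar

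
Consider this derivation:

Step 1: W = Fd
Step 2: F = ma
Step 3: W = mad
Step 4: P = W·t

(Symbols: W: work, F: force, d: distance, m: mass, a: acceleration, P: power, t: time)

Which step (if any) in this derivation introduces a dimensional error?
Step 4

Step 1: W = Fd → LHS [L^2 M T^-2], RHS [L^2 M T^-2] ✓
Step 2: F = ma → LHS [L M T^-2], RHS [L M T^-2] ✓
Step 3: W = mad → LHS [L^2 M T^-2], RHS [L^2 M T^-2] ✓
Step 4: P = W·t → LHS [L^2 M T^-3], RHS [L^2 M T^-1] ✗

The first dimensional inconsistency appears in step 4: P = W·t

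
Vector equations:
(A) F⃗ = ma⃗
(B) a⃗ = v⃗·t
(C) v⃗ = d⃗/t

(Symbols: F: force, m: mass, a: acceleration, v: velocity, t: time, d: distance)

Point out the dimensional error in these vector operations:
(B) a⃗ = v⃗·t

(A) F⃗ = ma⃗: LHS [L M T^-2], RHS [L M T^-2] ✓ — Force and acceleration are vectors, mass is a scalar
(B) a⃗ = v⃗·t: LHS [L T^-2], RHS [L] ✗ — acceleration is velocity per time; should be v⃗/t
(C) v⃗ = d⃗/t: LHS [L T^-1], RHS [L T^-1] ✓ — displacement (vector) divided by time (scalar)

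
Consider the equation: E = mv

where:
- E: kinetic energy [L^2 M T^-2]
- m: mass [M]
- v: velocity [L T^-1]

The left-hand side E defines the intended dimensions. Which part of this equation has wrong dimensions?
The right-hand side term mv

E has dimensions [L^2 M T^-2], but mv has dimensions [L M T^-1], so the term mv is dimensionally wrong for E.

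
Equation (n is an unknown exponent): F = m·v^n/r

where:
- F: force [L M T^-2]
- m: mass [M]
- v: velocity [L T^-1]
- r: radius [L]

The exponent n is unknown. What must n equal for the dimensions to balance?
n = 2

F has dimensions [L M T^-2]; v has dimensions [L T^-1].
The rest of the RHS has dimensions [L^-1 M], so v^n must supply [L^2 T^-2].
With n = 2: m·v^2/r has dimensions [L M T^-2], matching the LHS ✓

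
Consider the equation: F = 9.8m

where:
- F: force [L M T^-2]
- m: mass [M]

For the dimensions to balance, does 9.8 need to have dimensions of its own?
Yes

F has dimensions [L M T^-2], while m alone has dimensions [M]. For the equation to balance, the factor 9.8 must carry dimensions [L T^-2] — it is a dimensional constant (a numerical value of a physical quantity with its units suppressed), not a pure number.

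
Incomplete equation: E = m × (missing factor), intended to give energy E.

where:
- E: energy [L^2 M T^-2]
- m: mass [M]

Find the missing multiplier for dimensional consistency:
v² (velocity squared), dimensions [L^2 T^-2]

E has dimensions [L^2 M T^-2] and m has dimensions [M].
The missing factor must have dimensions [L^2 M T^-2] / [M] = [L^2 T^-2], i.e. velocity squared (v²).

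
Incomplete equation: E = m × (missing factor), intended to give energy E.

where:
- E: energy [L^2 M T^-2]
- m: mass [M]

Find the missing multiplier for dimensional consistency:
v² (velocity squared), dimensions [L^2 T^-2]

E has dimensions [L^2 M T^-2] and m has dimensions [M].
The missing factor must have dimensions [L^2 M T^-2] / [M] = [L^2 T^-2], i.e. velocity squared (v²).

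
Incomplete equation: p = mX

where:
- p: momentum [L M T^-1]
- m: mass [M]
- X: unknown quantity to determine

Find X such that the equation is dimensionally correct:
X = v (velocity), dimensions [L T^-1]

p has dimensions [L M T^-1]; the rest of the RHS (m) has dimensions [M].
So X must have dimensions [L T^-1] — X = v (velocity).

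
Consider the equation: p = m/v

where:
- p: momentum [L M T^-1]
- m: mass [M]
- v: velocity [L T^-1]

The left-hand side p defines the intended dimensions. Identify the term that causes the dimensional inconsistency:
The right-hand side term m/v

p has dimensions [L M T^-1], but m/v has dimensions [L^-1 M T], so the term m/v is dimensionally wrong for p.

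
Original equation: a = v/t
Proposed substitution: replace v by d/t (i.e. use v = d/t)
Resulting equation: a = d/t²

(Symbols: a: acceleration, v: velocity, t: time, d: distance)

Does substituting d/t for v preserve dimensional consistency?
Yes

[v] = [L T^-1] and [d/t] = [L T^-1]. These match, so the substitution replaces a quantity by one of the same dimensions and the result a = d/t² has LHS [L T^-2] vs RHS [L T^-2] — still consistent.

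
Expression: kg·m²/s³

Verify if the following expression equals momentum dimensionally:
No

The expression kg·m²/s³ has dimensions [L^2 M T^-3], but momentum has dimensions [L M T^-1].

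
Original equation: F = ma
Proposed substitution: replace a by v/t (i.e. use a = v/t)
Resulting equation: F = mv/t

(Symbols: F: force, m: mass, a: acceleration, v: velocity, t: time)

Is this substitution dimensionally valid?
Yes

[a] = [L T^-2] and [v/t] = [L T^-2]. These match, so the substitution replaces a quantity by one of the same dimensions and the result F = mv/t has LHS [L M T^-2] vs RHS [L M T^-2] — still consistent.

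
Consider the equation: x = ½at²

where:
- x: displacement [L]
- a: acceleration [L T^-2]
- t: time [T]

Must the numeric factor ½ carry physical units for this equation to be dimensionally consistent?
No

x has dimensions [L] and at² already has dimensions [L], so the equation balances without ½ contributing any dimensions. ½ is a pure (dimensionless) number; changing or removing it would not affect dimensional consistency.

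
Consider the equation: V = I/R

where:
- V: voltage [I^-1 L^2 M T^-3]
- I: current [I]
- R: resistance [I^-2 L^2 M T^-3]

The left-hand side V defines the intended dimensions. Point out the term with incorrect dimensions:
The right-hand side term I/R

V has dimensions [I^-1 L^2 M T^-3], but I/R has dimensions [I^3 L^-2 M^-1 T^3], so the term I/R is dimensionally wrong for V.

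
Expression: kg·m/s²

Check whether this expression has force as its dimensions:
Yes

The expression kg·m/s² has dimensions [L M T^-2], which is exactly force [L M T^-2].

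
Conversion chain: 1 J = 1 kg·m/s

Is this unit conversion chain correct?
The chain is incorrect (it contains an error).

Incorrect: Joule is kg·m²/s², not kg·m/s (that is momentum)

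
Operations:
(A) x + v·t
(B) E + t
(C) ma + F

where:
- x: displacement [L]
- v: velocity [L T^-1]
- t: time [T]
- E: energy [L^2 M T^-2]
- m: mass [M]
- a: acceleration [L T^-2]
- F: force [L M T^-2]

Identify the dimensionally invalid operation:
(B) E + t

(A) x + v·t: x [L] and v·t [L] — same dimensions ✓
(B) E + t: E [L^2 M T^-2] and t [T] — different dimensions cannot be added/subtracted ✗
(C) ma + F: ma [L M T^-2] and F [L M T^-2] — same dimensions ✓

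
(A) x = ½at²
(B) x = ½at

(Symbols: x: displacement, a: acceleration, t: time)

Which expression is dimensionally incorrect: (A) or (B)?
(B)

(A) x = ½at²: LHS [L], RHS [L] ✓
(B) x = ½at: LHS [L], RHS [L T^-1] ✗

Expression (B) x = ½at is dimensionally incorrect.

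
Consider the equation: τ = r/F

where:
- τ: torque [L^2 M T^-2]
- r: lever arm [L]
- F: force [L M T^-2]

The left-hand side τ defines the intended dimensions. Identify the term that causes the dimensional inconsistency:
The right-hand side term r/F

τ has dimensions [L^2 M T^-2], but r/F has dimensions [M^-1 T^2], so the term r/F is dimensionally wrong for τ.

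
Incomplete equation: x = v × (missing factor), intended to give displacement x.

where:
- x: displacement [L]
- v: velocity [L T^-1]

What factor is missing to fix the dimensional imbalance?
t (time), dimensions [T]

x has dimensions [L] and v has dimensions [L T^-1].
The missing factor must have dimensions [L] / [L T^-1] = [T], i.e. time (t).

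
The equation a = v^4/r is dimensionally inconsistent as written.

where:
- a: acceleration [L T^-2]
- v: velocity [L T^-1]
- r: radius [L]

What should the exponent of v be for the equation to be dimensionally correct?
The exponent of v should be 2: a = v^2/r

The LHS a has dimensions [L T^-2]; v has dimensions [L T^-1].
As written, the RHS v^4/r (exponent 4 on v) has dimensions [L^3 T^-4], which does not match.
With exponent 2, the RHS v^2/r has dimensions [L T^-2], matching the LHS.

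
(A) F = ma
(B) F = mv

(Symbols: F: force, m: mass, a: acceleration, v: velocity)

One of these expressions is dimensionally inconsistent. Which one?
(B)

(A) F = ma: LHS [L M T^-2], RHS [L M T^-2] ✓
(B) F = mv: LHS [L M T^-2], RHS [L M T^-1] ✗

Expression (B) F = mv is dimensionally incorrect.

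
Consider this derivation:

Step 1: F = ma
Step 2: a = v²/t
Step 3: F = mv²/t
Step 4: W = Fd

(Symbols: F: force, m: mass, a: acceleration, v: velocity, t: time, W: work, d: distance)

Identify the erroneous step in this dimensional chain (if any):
Step 2

Step 1: F = ma → LHS [L M T^-2], RHS [L M T^-2] ✓
Step 2: a = v²/t → LHS [L T^-2], RHS [L^2 T^-3] ✗

The first dimensional inconsistency appears in step 2: a = v²/t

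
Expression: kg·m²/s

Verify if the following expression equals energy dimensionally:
No

The expression kg·m²/s has dimensions [L^2 M T^-1], but energy has dimensions [L^2 M T^-2].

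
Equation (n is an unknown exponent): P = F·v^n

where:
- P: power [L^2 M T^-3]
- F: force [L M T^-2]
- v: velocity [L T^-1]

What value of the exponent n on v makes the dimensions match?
n = 1

P has dimensions [L^2 M T^-3]; v has dimensions [L T^-1].
The rest of the RHS has dimensions [L M T^-2], so v^n must supply [L T^-1].
With n = 1: F·v^1 has dimensions [L^2 M T^-3], matching the LHS ✓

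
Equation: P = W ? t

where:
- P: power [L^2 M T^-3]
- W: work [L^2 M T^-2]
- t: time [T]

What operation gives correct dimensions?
division (÷): P = W ÷ t

P [L^2 M T^-3]; W [L^2 M T^-2]; t [T].
W × t → [L^2 M T^-1] ✗
W ÷ t → [L^2 M T^-3] ✓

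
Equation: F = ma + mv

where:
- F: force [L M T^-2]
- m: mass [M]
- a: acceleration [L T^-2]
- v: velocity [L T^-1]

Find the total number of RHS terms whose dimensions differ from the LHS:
1

LHS F: [L M T^-2]
- ma: [L M T^-2] ✓
- mv: [L M T^-1] ✗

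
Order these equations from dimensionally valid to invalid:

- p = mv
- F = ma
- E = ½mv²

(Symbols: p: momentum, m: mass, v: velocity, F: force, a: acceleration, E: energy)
Dimensionally correct: p = mv, F = ma, E = ½mv²
Dimensionally incorrect: none
Ordered (correct first, then incorrect): p = mv, F = ma, E = ½mv²

- p = mv: LHS [L M T^-1], RHS [L M T^-1] → correct ✓
- F = ma: LHS [L M T^-2], RHS [L M T^-2] → correct ✓
- E = ½mv²: LHS [L^2 M T^-2], RHS [L^2 M T^-2] → correct ✓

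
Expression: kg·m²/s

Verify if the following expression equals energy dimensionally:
No

The expression kg·m²/s has dimensions [L^2 M T^-1], but energy has dimensions [L^2 M T^-2].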